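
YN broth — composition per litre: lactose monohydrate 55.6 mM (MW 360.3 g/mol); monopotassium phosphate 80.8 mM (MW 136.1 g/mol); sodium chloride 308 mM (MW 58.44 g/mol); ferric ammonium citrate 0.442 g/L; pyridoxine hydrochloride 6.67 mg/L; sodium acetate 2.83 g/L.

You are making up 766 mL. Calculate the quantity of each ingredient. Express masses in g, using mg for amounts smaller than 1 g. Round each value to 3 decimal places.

lactose monohydrate 15.345 g; monopotassium phosphate 8.424 g; sodium chloride 13.788 g; ferric ammonium citrate 338.572 mg; pyridoxine hydrochloride 5.109 mg; sodium acetate 2.168 g

Scale factor relative to 1 L: 0.766.
lactose monohydrate: 55.6 mmol/L × 360.3 g/mol × 0.766 L ÷ 1000 = 15.345 g
monopotassium phosphate: 80.8 mmol/L × 136.1 g/mol × 0.766 L ÷ 1000 = 8.424 g
sodium chloride: 308 mmol/L × 58.44 g/mol × 0.766 L ÷ 1000 = 13.788 g
ferric ammonium citrate: 0.442 g/L × 0.766 L = 0.338572 g = 338.572 mg
pyridoxine hydrochloride: 6.67 mg/L × 0.766 L = 5.109 mg
sodium acetate: 2.83 g/L × 0.766 L = 2.168 g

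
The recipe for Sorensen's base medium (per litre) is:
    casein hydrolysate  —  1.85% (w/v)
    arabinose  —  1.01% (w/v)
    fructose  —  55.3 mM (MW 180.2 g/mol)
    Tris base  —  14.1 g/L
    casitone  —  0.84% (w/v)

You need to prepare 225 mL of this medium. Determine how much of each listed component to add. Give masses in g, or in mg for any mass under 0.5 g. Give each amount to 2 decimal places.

casein hydrolysate 4.16 g; arabinose 2.27 g; fructose 2.24 g; Tris base 3.17 g; casitone 1.89 g

Scale factor relative to 1 L: 0.225.
casein hydrolysate: 1.85% w/v = 18.5 g/L → 18.5 × 0.225 L = 4.16 g
arabinose: 1.01 g per 100 mL × 225 mL ÷ 100 = 2.27 g
fructose: 55.3 mmol/L × 180.2 g/mol × 0.225 L ÷ 1000 = 2.24 g
Tris base: 14.1 g/L × 0.225 L = 3.17 g
casitone: 0.84 g per 100 mL × 225 mL ÷ 100 = 1.89 g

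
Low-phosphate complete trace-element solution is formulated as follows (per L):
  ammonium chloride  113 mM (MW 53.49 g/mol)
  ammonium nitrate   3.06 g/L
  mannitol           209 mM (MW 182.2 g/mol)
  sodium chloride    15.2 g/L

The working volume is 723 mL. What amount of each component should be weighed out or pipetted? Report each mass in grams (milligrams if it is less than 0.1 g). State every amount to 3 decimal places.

Working volume: 723 mL = 0.723 L.
ammonium chloride: 113 mmol/L × 53.49 g/mol × 0.723 L ÷ 1000 = 4.370 g
ammonium nitrate: 3.06 g/L × 0.723 L = 2.212 g
mannitol: 209 mmol/L × 182.2 g/mol × 0.723 L ÷ 1000 = 27.532 g
sodium chloride: 15.2 g/L × 0.723 L = 10.990 g

ammonium chloride 4.370 g; ammonium nitrate 2.212 g; mannitol 27.532 g; sodium chloride 10.990 g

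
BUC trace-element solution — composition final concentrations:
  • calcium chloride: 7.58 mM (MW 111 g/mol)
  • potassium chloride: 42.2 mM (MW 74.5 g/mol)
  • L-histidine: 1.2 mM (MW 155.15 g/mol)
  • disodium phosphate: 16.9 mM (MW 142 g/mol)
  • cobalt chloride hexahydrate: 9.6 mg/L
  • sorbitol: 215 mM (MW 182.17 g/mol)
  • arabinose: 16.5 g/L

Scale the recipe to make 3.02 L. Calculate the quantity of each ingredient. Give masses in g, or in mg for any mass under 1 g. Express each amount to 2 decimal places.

calcium chloride 2.54 g; potassium chloride 9.49 g; L-histidine 562.26 mg; disodium phosphate 7.25 g; cobalt chloride hexahydrate 28.99 mg; sorbitol 118.28 g; arabinose 49.83 g

Working volume: 3.02 L.
calcium chloride: 7.58 mmol/L × 111 g/mol × 3.02 L ÷ 1000 = 2.54 g
potassium chloride: 42.2 mmol/L × 74.5 g/mol × 3.02 L ÷ 1000 = 9.49 g
L-histidine: 1.2 mmol/L × 155.15 mg/mmol × 3.02 L = 562.26 mg
disodium phosphate: 16.9 mmol/L × 142 g/mol × 3.02 L ÷ 1000 = 7.25 g
cobalt chloride hexahydrate: 9.6 mg/L × 3.02 L = 28.99 mg
sorbitol: 215 mmol/L × 182.17 g/mol × 3.02 L ÷ 1000 = 118.28 g
arabinose: 16.5 g/L × 3.02 L = 49.83 g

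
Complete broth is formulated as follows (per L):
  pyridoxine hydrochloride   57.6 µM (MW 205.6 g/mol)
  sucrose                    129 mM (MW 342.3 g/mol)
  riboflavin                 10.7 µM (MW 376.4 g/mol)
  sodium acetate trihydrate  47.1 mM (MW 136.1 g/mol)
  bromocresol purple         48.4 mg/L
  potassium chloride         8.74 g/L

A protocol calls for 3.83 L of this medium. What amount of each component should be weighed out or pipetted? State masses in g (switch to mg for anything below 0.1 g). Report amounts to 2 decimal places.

Scale factor relative to 1 L: 3.83.
pyridoxine hydrochloride: 57.6 µmol/L × 205.6 g/mol × 3.83 L ÷ 1000 = 45.36 mg
sucrose: 129 mmol/L × 342.3 g/mol × 3.83 L ÷ 1000 = 169.12 g
riboflavin: 10.7 µmol/L × 376.4 g/mol × 3.83 L ÷ 1000 = 15.43 mg
sodium acetate trihydrate: 47.1 mmol/L × 136.1 g/mol × 3.83 L ÷ 1000 = 24.55 g
bromocresol purple: 48.4 mg/L × 3.83 L = 185.372 mg = 0.19 g
potassium chloride: 8.74 g/L × 3.83 L = 33.47 g

pyridoxine hydrochloride 45.36 mg; sucrose 169.12 g; riboflavin 15.43 mg; sodium acetate trihydrate 24.55 g; bromocresol purple 0.19 g; potassium chloride 33.47 g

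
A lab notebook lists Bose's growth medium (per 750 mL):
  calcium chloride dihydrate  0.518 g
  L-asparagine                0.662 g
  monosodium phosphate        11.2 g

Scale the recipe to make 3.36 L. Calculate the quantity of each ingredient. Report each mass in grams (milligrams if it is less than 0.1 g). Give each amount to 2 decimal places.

calcium chloride dihydrate 2.32 g; L-asparagine 2.97 g; monosodium phosphate 50.18 g

Ratio of target to recipe volume: 3360 / 750 = 4.48.
calcium chloride dihydrate: 0.518 g × (3360 mL / 750 mL) = 2.32 g
L-asparagine: 0.662 g × (3360 mL / 750 mL) = 2.97 g
monosodium phosphate: 11.2 g × (3360 mL / 750 mL) = 50.18 g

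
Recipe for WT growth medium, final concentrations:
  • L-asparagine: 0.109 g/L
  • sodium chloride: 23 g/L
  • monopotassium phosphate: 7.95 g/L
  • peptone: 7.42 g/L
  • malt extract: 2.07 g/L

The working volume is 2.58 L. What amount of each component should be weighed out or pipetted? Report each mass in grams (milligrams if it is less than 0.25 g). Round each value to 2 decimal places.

L-asparagine 0.28 g; sodium chloride 59.34 g; monopotassium phosphate 20.51 g; peptone 19.14 g; malt extract 5.34 g

Scale factor relative to 1 L: 2.58.
L-asparagine: 0.109 g/L × 2.58 L = 0.28 g
sodium chloride: 23 g/L × 2.58 L = 59.34 g
monopotassium phosphate: 7.95 g/L × 2.58 L = 20.51 g
peptone: 7.42 g/L × 2.58 L = 19.14 g
malt extract: 2.07 g/L × 2.58 L = 5.34 g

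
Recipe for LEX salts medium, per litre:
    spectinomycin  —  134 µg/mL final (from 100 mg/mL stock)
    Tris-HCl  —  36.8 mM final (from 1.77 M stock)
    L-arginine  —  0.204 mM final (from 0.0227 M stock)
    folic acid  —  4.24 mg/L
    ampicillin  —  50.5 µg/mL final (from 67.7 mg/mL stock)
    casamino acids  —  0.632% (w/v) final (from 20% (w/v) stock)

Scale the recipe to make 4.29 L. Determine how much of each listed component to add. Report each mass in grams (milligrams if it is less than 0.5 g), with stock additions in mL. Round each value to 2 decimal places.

spectinomycin 5.75 mL; Tris-HCl 89.19 mL; L-arginine 38.55 mL; folic acid 18.19 mg; ampicillin 3.20 mL; casamino acids 135.56 mL

Scale factor relative to 1 L: 4.29.
spectinomycin: C1V1 = C2V2 → 134 µg/mL × 4290 mL ÷ 100000 µg/mL = 5.75 mL
Tris-HCl: C1V1 = C2V2 → 36.8 mM × 4290 mL ÷ 1770 mM = 89.19 mL
L-arginine: V = C2·V2/C1 = 0.204 mM × 4290 mL ÷ 22.7 mM = 38.55 mL
folic acid: 4.24 mg/L × 4.29 L = 18.19 mg
ampicillin: dilute stock: 50.5 µg/mL × 4290 mL ÷ 67700 µg/mL = 3.20 mL
casamino acids: V = C2·V2/C1 = 0.632% ÷ 20% × 4290 mL = 135.56 mL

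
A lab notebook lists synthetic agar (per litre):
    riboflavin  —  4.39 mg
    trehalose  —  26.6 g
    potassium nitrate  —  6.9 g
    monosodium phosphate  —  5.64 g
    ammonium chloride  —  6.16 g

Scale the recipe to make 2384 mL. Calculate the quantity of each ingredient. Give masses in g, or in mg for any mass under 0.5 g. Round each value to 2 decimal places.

Ratio of target to recipe volume: 2384 / 1000 = 2.384.
riboflavin: 4.39 mg × (2384 mL / 1000 mL) = 10.47 mg
trehalose: 26.6 g × (2384 mL / 1000 mL) = 63.41 g
potassium nitrate: 6.9 g × (2384 mL / 1000 mL) = 16.45 g
monosodium phosphate: 5.64 g × (2384 mL / 1000 mL) = 13.45 g
ammonium chloride: 6.16 g × (2384 mL / 1000 mL) = 14.69 g

riboflavin 10.47 mg; trehalose 63.41 g; potassium nitrate 16.45 g; monosodium phosphate 13.45 g; ammonium chloride 14.69 g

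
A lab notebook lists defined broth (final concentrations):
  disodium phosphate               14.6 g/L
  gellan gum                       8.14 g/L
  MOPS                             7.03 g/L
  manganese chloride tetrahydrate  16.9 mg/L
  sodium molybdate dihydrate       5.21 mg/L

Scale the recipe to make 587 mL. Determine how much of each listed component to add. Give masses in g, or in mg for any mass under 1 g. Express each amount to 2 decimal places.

Working volume: 587 mL = 0.587 L.
disodium phosphate: 14.6 g/L × 0.587 L = 8.57 g
gellan gum: 8.14 g/L × 0.587 L = 4.78 g
MOPS: 7.03 g/L × 0.587 L = 4.13 g
manganese chloride tetrahydrate: 16.9 mg/L × 0.587 L = 9.92 mg
sodium molybdate dihydrate: 5.21 mg/L × 0.587 L = 3.06 mg

disodium phosphate 8.57 g; gellan gum 4.78 g; MOPS 4.13 g; manganese chloride tetrahydrate 9.92 mg; sodium molybdate dihydrate 3.06 mg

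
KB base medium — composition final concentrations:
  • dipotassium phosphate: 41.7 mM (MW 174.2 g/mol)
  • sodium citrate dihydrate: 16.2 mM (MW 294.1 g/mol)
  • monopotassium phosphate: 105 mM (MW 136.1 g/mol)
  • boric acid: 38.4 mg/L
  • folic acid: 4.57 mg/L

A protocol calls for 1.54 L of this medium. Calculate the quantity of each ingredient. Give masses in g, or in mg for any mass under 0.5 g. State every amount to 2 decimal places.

dipotassium phosphate 11.19 g; sodium citrate dihydrate 7.34 g; monopotassium phosphate 22.01 g; boric acid 59.14 mg; folic acid 7.04 mg

Scale factor relative to 1 L: 1.54.
dipotassium phosphate: 41.7 mmol/L × 174.2 g/mol × 1.54 L ÷ 1000 = 11.19 g
sodium citrate dihydrate: 16.2 mmol/L × 294.1 g/mol × 1.54 L ÷ 1000 = 7.34 g
monopotassium phosphate: 105 mmol/L × 136.1 g/mol × 1.54 L ÷ 1000 = 22.01 g
boric acid: 38.4 mg/L × 1.54 L = 59.14 mg
folic acid: 4.57 mg/L × 1.54 L = 7.04 mg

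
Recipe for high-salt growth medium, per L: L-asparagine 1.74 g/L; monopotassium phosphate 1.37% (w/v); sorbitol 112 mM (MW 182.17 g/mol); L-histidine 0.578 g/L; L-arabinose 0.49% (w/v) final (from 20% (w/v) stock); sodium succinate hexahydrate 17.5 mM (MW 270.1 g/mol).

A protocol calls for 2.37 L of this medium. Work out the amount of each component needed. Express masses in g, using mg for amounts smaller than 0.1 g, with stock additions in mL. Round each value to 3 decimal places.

L-asparagine 4.124 g; monopotassium phosphate 32.469 g; sorbitol 48.355 g; L-histidine 1.370 g; L-arabinose 58.065 mL; sodium succinate hexahydrate 11.202 g

Working volume: 2.37 L.
L-asparagine: 1.74 g/L × 2.37 L = 4.124 g
monopotassium phosphate: 1.37% w/v = 13.7 g/L → 13.7 × 2.37 L = 32.469 g
sorbitol: 112 mmol/L × 182.17 g/mol × 2.37 L ÷ 1000 = 48.355 g
L-histidine: 0.578 g/L × 2.37 L = 1.370 g
L-arabinose: V = C2·V2/C1 = 0.49% ÷ 20% × 2370 mL = 58.065 mL
sodium succinate hexahydrate: 17.5 mmol/L × 270.1 g/mol × 2.37 L ÷ 1000 = 11.202 g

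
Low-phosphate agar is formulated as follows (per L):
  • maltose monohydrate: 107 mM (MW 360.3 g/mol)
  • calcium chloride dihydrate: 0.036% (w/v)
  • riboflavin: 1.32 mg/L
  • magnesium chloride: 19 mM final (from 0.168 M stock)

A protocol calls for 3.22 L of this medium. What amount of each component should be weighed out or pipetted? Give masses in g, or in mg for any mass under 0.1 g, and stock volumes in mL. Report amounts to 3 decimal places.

maltose monohydrate 124.138 g; calcium chloride dihydrate 1.159 g; riboflavin 4.250 mg; magnesium chloride 364.167 mL

Scale factor relative to 1 L: 3.22.
maltose monohydrate: 107 mmol/L × 360.3 g/mol × 3.22 L ÷ 1000 = 124.138 g
calcium chloride dihydrate: 0.036% w/v = 0.36 g/L → 0.36 × 3.22 L = 1.159 g
riboflavin: 1.32 mg/L × 3.22 L = 4.250 mg
magnesium chloride: C1V1 = C2V2 → 19 mM × 3220 mL ÷ 168 mM = 364.167 mL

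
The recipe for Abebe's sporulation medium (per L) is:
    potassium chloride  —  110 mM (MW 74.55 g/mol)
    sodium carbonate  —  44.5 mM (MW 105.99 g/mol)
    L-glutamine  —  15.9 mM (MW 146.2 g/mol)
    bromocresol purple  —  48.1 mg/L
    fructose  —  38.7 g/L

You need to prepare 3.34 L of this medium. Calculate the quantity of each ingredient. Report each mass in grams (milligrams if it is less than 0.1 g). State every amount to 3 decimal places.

potassium chloride 27.390 g; sodium carbonate 15.753 g; L-glutamine 7.764 g; bromocresol purple 0.161 g; fructose 129.258 g

Scale factor relative to 1 L: 3.34.
potassium chloride: 110 mmol/L × 74.55 g/mol × 3.34 L ÷ 1000 = 27.390 g
sodium carbonate: 44.5 mmol/L × 105.99 g/mol × 3.34 L ÷ 1000 = 15.753 g
L-glutamine: 15.9 mmol/L × 146.2 g/mol × 3.34 L ÷ 1000 = 7.764 g
bromocresol purple: 48.1 mg/L × 3.34 L = 160.654 mg = 0.161 g
fructose: 38.7 g/L × 3.34 L = 129.258 g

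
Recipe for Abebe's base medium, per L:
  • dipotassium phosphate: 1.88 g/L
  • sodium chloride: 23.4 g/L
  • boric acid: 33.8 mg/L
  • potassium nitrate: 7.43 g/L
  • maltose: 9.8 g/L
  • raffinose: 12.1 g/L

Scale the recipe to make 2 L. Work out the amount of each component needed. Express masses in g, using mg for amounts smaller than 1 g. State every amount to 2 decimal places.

dipotassium phosphate 3.76 g; sodium chloride 46.80 g; boric acid 67.60 mg; potassium nitrate 14.86 g; maltose 19.60 g; raffinose 24.20 g

Working volume: 2 L.
dipotassium phosphate: 1.88 g/L × 2 L = 3.76 g
sodium chloride: 23.4 g/L × 2 L = 46.80 g
boric acid: 33.8 mg/L × 2 L = 67.60 mg
potassium nitrate: 7.43 g/L × 2 L = 14.86 g
maltose: 9.8 g/L × 2 L = 19.60 g
raffinose: 12.1 g/L × 2 L = 24.20 g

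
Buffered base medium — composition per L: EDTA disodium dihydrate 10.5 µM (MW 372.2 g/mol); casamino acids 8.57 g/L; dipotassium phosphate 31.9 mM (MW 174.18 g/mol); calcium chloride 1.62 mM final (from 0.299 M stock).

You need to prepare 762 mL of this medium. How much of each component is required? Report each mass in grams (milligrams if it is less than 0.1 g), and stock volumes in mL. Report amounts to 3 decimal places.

Target volume = 762 mL = 0.762 L.
EDTA disodium dihydrate: 10.5 µmol/L × 372.2 g/mol × 0.762 L ÷ 1000 = 2.978 mg
casamino acids: 8.57 g/L × 0.762 L = 6.530 g
dipotassium phosphate: 31.9 mmol/L × 174.18 g/mol × 0.762 L ÷ 1000 = 4.234 g
calcium chloride: C1V1 = C2V2 → 1.62 mM × 762 mL ÷ 299 mM = 4.129 mL

EDTA disodium dihydrate 2.978 mg; casamino acids 6.530 g; dipotassium phosphate 4.234 g; calcium chloride 4.129 mL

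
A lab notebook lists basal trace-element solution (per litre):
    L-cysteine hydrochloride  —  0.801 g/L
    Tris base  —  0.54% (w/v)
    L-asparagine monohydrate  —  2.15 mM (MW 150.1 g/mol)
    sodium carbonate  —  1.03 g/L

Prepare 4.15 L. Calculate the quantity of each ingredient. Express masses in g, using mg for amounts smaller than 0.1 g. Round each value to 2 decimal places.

L-cysteine hydrochloride 3.32 g; Tris base 22.41 g; L-asparagine monohydrate 1.34 g; sodium carbonate 4.27 g

Scale factor relative to 1 L: 4.15.
L-cysteine hydrochloride: 0.801 g/L × 4.15 L = 3.32 g
Tris base: 0.54 g per 100 mL × 4150 mL ÷ 100 = 22.41 g
L-asparagine monohydrate: 2.15 mmol/L × 150.1 g/mol × 4.15 L ÷ 1000 = 1.34 g
sodium carbonate: 1.03 g/L × 4.15 L = 4.27 g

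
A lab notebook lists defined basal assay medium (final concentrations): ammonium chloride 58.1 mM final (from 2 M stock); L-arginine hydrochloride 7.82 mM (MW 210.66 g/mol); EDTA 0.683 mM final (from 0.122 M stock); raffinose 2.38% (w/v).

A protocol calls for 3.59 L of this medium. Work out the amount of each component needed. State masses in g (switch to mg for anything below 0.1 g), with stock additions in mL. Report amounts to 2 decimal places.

Scale factor relative to 1 L: 3.59.
ammonium chloride: V = C2·V2/C1 = 58.1 mM × 3590 mL ÷ 2000 mM = 104.29 mL
L-arginine hydrochloride: 7.82 mmol/L × 210.66 g/mol × 3.59 L ÷ 1000 = 5.91 g
EDTA: dilute stock: 0.683 mM × 3590 mL ÷ 122 mM = 20.10 mL
raffinose: 2.38 g per 100 mL × 3590 mL ÷ 100 = 85.44 g

ammonium chloride 104.29 mL; L-arginine hydrochloride 5.91 g; EDTA 20.10 mL; raffinose 85.44 g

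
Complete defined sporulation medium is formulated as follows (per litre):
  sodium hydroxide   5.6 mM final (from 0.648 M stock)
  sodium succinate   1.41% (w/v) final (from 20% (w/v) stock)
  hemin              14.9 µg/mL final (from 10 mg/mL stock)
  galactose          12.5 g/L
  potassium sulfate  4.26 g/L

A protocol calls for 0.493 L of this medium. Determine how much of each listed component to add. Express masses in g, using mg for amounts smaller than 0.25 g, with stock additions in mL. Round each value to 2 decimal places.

sodium hydroxide 4.26 mL; sodium succinate 34.76 mL; hemin 0.73 mL; galactose 6.16 g; potassium sulfate 2.10 g

Working volume: 0.493 L.
sodium hydroxide: V = C2·V2/C1 = 5.6 mM × 493 mL ÷ 648 mM = 4.26 mL
sodium succinate: C1V1 = C2V2 → 1.41% ÷ 20% × 493 mL = 34.76 mL
hemin: C1V1 = C2V2 → 14.9 µg/mL × 493 mL ÷ 10000 µg/mL = 0.73 mL
galactose: 12.5 g/L × 0.493 L = 6.16 g
potassium sulfate: 4.26 g/L × 0.493 L = 2.10 g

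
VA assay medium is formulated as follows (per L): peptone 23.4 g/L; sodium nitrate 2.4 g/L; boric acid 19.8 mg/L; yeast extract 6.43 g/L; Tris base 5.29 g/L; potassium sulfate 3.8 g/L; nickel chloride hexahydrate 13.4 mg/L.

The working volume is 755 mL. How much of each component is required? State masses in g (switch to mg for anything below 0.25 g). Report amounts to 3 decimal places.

peptone 17.667 g; sodium nitrate 1.812 g; boric acid 14.949 mg; yeast extract 4.855 g; Tris base 3.994 g; potassium sulfate 2.869 g; nickel chloride hexahydrate 10.117 mg

Target volume = 755 mL = 0.755 L.
peptone: 23.4 g/L × 0.755 L = 17.667 g
sodium nitrate: 2.4 g/L × 0.755 L = 1.812 g
boric acid: 19.8 mg/L × 0.755 L = 14.949 mg
yeast extract: 6.43 g/L × 0.755 L = 4.855 g
Tris base: 5.29 g/L × 0.755 L = 3.994 g
potassium sulfate: 3.8 g/L × 0.755 L = 2.869 g
nickel chloride hexahydrate: 13.4 mg/L × 0.755 L = 10.117 mg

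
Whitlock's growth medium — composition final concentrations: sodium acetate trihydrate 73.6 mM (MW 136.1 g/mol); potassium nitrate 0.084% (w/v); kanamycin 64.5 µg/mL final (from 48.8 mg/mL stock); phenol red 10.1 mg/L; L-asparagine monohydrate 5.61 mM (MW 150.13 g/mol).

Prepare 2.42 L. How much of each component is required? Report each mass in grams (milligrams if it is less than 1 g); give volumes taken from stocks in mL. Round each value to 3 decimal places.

Scale factor relative to 1 L: 2.42.
sodium acetate trihydrate: 73.6 mmol/L × 136.1 g/mol × 2.42 L ÷ 1000 = 24.241 g
potassium nitrate: 0.084 g per 100 mL × 2420 mL ÷ 100 = 2.033 g
kanamycin: V = C2·V2/C1 = 64.5 µg/mL × 2420 mL ÷ 48800 µg/mL = 3.199 mL
phenol red: 10.1 mg/L × 2.42 L = 24.442 mg
L-asparagine monohydrate: 5.61 mmol/L × 150.13 g/mol × 2.42 L ÷ 1000 = 2.038 g

sodium acetate trihydrate 24.241 g; potassium nitrate 2.033 g; kanamycin 3.199 mL; phenol red 24.442 mg; L-asparagine monohydrate 2.038 g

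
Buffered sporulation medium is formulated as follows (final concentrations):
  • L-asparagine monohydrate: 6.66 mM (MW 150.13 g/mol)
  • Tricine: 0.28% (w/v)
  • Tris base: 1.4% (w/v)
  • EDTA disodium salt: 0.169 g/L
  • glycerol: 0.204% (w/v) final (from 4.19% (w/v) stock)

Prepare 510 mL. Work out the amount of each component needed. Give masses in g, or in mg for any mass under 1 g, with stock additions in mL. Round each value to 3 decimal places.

L-asparagine monohydrate 509.932 mg; Tricine 1.428 g; Tris base 7.140 g; EDTA disodium salt 86.190 mg; glycerol 24.831 mL

Working volume: 510 mL = 0.51 L.
L-asparagine monohydrate: 6.66 mmol/L × 150.13 mg/mmol × 0.51 L = 509.932 mg
Tricine: 0.28 g per 100 mL × 510 mL ÷ 100 = 1.428 g
Tris base: 1.4% w/v = 14 g/L → 14 × 0.51 L = 7.140 g
EDTA disodium salt: 0.169 g/L × 0.51 L = 0.08619 g = 86.190 mg
glycerol: C1V1 = C2V2 → 0.204% ÷ 4.19% × 510 mL = 24.831 mL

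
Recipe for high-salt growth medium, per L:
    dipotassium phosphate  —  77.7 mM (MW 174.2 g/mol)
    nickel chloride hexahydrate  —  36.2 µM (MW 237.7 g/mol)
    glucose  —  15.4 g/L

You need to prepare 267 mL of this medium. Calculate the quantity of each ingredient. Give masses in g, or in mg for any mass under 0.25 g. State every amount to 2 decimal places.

dipotassium phosphate 3.61 g; nickel chloride hexahydrate 2.30 mg; glucose 4.11 g

Target volume = 267 mL = 0.267 L.
dipotassium phosphate: 77.7 mmol/L × 174.2 g/mol × 0.267 L ÷ 1000 = 3.61 g
nickel chloride hexahydrate: 36.2 µmol/L × 237.7 g/mol × 0.267 L ÷ 1000 = 2.30 mg
glucose: 15.4 g/L × 0.267 L = 4.11 g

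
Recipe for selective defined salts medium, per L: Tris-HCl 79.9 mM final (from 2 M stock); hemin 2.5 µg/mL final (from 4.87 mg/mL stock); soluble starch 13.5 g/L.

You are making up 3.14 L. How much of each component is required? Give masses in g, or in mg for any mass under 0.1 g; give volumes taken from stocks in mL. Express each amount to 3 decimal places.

Scale factor relative to 1 L: 3.14.
Tris-HCl: C1V1 = C2V2 → 79.9 mM × 3140 mL ÷ 2000 mM = 125.443 mL
hemin: dilute stock: 2.5 µg/mL × 3140 mL ÷ 4870 µg/mL = 1.612 mL
soluble starch: 13.5 g/L × 3.14 L = 42.390 g

Tris-HCl 125.443 mL; hemin 1.612 mL; soluble starch 42.390 g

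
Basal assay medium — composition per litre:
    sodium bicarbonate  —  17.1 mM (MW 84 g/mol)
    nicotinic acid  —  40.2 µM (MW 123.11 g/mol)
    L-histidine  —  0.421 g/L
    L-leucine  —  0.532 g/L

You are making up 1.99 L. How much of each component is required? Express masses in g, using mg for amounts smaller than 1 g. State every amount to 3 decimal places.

sodium bicarbonate 2.858 g; nicotinic acid 9.849 mg; L-histidine 837.790 mg; L-leucine 1.059 g

Working volume: 1.99 L.
sodium bicarbonate: 17.1 mmol/L × 84 g/mol × 1.99 L ÷ 1000 = 2.858 g
nicotinic acid: 40.2 µmol/L × 123.11 g/mol × 1.99 L ÷ 1000 = 9.849 mg
L-histidine: 0.421 g/L × 1.99 L = 0.83779 g = 837.790 mg
L-leucine: 0.532 g/L × 1.99 L = 1.059 g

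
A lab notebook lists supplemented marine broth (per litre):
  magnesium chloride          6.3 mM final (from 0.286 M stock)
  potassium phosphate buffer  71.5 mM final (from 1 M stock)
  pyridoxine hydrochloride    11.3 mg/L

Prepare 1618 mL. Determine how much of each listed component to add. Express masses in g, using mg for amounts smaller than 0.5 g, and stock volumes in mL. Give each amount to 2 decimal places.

Scale factor relative to 1 L: 1.618.
magnesium chloride: V = C2·V2/C1 = 6.3 mM × 1618 mL ÷ 286 mM = 35.64 mL
potassium phosphate buffer: V = C2·V2/C1 = 71.5 mM × 1618 mL ÷ 1000 mM = 115.69 mL
pyridoxine hydrochloride: 11.3 mg/L × 1.618 L = 18.28 mg

magnesium chloride 35.64 mL; potassium phosphate buffer 115.69 mL; pyridoxine hydrochloride 18.28 mg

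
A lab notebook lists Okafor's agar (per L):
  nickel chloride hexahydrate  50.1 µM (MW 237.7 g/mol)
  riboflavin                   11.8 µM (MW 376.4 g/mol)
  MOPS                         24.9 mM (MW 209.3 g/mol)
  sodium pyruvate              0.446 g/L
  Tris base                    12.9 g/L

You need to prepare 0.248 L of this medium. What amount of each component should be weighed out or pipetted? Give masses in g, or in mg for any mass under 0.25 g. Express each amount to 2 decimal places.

nickel chloride hexahydrate 2.95 mg; riboflavin 1.10 mg; MOPS 1.29 g; sodium pyruvate 110.61 mg; Tris base 3.20 g

Scale factor relative to 1 L: 0.248.
nickel chloride hexahydrate: 50.1 µmol/L × 237.7 g/mol × 0.248 L ÷ 1000 = 2.95 mg
riboflavin: 11.8 µmol/L × 376.4 g/mol × 0.248 L ÷ 1000 = 1.10 mg
MOPS: 24.9 mmol/L × 209.3 g/mol × 0.248 L ÷ 1000 = 1.29 g
sodium pyruvate: 0.446 g/L × 0.248 L = 0.110608 g = 110.61 mg
Tris base: 12.9 g/L × 0.248 L = 3.20 g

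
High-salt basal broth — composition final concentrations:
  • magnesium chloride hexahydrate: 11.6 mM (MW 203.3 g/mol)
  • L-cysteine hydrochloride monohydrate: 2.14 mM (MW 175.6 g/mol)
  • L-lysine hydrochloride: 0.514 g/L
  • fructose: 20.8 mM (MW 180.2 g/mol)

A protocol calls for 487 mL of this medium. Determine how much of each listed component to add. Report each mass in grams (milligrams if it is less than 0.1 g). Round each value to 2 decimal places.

magnesium chloride hexahydrate 1.15 g; L-cysteine hydrochloride monohydrate 0.18 g; L-lysine hydrochloride 0.25 g; fructose 1.83 g

Working volume: 487 mL = 0.487 L.
magnesium chloride hexahydrate: 11.6 mmol/L × 203.3 g/mol × 0.487 L ÷ 1000 = 1.15 g
L-cysteine hydrochloride monohydrate: 2.14 mmol/L × 175.6 g/mol × 0.487 L ÷ 1000 = 0.18 g
L-lysine hydrochloride: 0.514 g/L × 0.487 L = 0.25 g
fructose: 20.8 mmol/L × 180.2 g/mol × 0.487 L ÷ 1000 = 1.83 g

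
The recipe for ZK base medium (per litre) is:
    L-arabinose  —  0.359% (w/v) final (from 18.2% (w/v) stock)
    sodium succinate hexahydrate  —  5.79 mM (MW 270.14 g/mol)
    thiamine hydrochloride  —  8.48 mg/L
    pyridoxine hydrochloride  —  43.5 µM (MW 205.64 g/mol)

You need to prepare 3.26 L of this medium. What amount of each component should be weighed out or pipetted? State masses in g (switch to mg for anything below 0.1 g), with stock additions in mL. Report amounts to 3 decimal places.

Working volume: 3.26 L.
L-arabinose: dilute stock: 0.359% ÷ 18.2% × 3260 mL = 64.304 mL
sodium succinate hexahydrate: 5.79 mmol/L × 270.14 g/mol × 3.26 L ÷ 1000 = 5.099 g
thiamine hydrochloride: 8.48 mg/L × 3.26 L = 27.645 mg
pyridoxine hydrochloride: 43.5 µmol/L × 205.64 g/mol × 3.26 L ÷ 1000 = 29.162 mg

L-arabinose 64.304 mL; sodium succinate hexahydrate 5.099 g; thiamine hydrochloride 27.645 mg; pyridoxine hydrochloride 29.162 mg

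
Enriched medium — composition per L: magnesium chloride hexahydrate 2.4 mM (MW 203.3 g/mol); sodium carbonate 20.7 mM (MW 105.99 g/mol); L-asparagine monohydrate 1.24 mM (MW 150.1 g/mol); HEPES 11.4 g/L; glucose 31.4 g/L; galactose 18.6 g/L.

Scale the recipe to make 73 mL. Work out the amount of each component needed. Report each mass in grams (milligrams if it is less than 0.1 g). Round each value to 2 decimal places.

magnesium chloride hexahydrate 35.62 mg; sodium carbonate 0.16 g; L-asparagine monohydrate 13.59 mg; HEPES 0.83 g; glucose 2.29 g; galactose 1.36 g

Target volume = 73 mL = 0.073 L.
magnesium chloride hexahydrate: 2.4 mmol/L × 203.3 mg/mmol × 0.073 L = 35.62 mg
sodium carbonate: 20.7 mmol/L × 105.99 g/mol × 0.073 L ÷ 1000 = 0.16 g
L-asparagine monohydrate: 1.24 mmol/L × 150.1 mg/mmol × 0.073 L = 13.59 mg
HEPES: 11.4 g/L × 0.073 L = 0.83 g
glucose: 31.4 g/L × 0.073 L = 2.29 g
galactose: 18.6 g/L × 0.073 L = 1.36 g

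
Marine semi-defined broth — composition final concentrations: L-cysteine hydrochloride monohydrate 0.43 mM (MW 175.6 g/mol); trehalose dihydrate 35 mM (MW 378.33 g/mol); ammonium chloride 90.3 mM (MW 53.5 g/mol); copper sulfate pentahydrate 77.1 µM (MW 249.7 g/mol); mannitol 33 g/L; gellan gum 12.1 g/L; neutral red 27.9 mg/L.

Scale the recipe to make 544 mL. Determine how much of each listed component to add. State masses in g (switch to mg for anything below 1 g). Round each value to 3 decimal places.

Scale factor relative to 1 L: 0.544.
L-cysteine hydrochloride monohydrate: 0.43 mmol/L × 175.6 mg/mmol × 0.544 L = 41.076 mg
trehalose dihydrate: 35 mmol/L × 378.33 g/mol × 0.544 L ÷ 1000 = 7.203 g
ammonium chloride: 90.3 mmol/L × 53.5 g/mol × 0.544 L ÷ 1000 = 2.628 g
copper sulfate pentahydrate: 77.1 µmol/L × 249.7 g/mol × 0.544 L ÷ 1000 = 10.473 mg
mannitol: 33 g/L × 0.544 L = 17.952 g
gellan gum: 12.1 g/L × 0.544 L = 6.582 g
neutral red: 27.9 mg/L × 0.544 L = 15.178 mg

L-cysteine hydrochloride monohydrate 41.076 mg; trehalose dihydrate 7.203 g; ammonium chloride 2.628 g; copper sulfate pentahydrate 10.473 mg; mannitol 17.952 g; gellan gum 6.582 g; neutral red 15.178 mg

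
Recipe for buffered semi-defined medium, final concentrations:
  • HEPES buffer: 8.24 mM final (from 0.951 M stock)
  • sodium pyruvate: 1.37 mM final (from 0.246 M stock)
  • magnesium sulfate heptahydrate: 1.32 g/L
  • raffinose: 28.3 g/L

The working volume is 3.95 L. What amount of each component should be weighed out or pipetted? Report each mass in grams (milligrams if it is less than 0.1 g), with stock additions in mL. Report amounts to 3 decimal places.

Scale factor relative to 1 L: 3.95.
HEPES buffer: C1V1 = C2V2 → 8.24 mM × 3950 mL ÷ 951 mM = 34.225 mL
sodium pyruvate: dilute stock: 1.37 mM × 3950 mL ÷ 246 mM = 21.998 mL
magnesium sulfate heptahydrate: 1.32 g/L × 3.95 L = 5.214 g
raffinose: 28.3 g/L × 3.95 L = 111.785 g

HEPES buffer 34.225 mL; sodium pyruvate 21.998 mL; magnesium sulfate heptahydrate 5.214 g; raffinose 111.785 g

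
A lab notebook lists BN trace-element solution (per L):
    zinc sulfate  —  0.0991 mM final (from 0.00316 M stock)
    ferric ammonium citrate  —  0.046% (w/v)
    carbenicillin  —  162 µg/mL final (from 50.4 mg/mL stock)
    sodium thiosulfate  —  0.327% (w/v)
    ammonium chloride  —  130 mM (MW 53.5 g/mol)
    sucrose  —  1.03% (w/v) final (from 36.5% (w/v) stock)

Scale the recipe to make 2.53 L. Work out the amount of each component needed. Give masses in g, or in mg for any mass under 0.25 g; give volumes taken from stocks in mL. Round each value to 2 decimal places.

zinc sulfate 79.34 mL; ferric ammonium citrate 1.16 g; carbenicillin 8.13 mL; sodium thiosulfate 8.27 g; ammonium chloride 17.60 g; sucrose 71.39 mL

Scale factor relative to 1 L: 2.53.
zinc sulfate: C1V1 = C2V2 → 0.0991 mM × 2530 mL ÷ 3.16 mM = 79.34 mL
ferric ammonium citrate: 0.046 g per 100 mL × 2530 mL ÷ 100 = 1.16 g
carbenicillin: dilute stock: 162 µg/mL × 2530 mL ÷ 50400 µg/mL = 8.13 mL
sodium thiosulfate: 0.327% w/v = 3.27 g/L → 3.27 × 2.53 L = 8.27 g
ammonium chloride: 130 mmol/L × 53.5 g/mol × 2.53 L ÷ 1000 = 17.60 g
sucrose: C1V1 = C2V2 → 1.03% ÷ 36.5% × 2530 mL = 71.39 mL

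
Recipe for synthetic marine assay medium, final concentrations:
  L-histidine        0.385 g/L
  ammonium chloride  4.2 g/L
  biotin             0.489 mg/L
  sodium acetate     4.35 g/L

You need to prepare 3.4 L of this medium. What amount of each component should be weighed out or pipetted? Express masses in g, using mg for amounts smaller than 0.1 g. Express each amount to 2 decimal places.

L-histidine 1.31 g; ammonium chloride 14.28 g; biotin 1.66 mg; sodium acetate 14.79 g

Working volume: 3.4 L.
L-histidine: 0.385 g/L × 3.4 L = 1.31 g
ammonium chloride: 4.2 g/L × 3.4 L = 14.28 g
biotin: 0.489 mg/L × 3.4 L = 1.66 mg
sodium acetate: 4.35 g/L × 3.4 L = 14.79 g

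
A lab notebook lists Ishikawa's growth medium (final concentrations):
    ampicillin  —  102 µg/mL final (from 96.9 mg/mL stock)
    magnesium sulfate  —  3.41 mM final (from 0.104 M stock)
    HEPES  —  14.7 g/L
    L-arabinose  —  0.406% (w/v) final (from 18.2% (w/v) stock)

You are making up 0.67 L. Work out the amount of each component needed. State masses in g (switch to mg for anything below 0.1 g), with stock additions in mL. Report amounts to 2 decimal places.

Scale factor relative to 1 L: 0.67.
ampicillin: C1V1 = C2V2 → 102 µg/mL × 670 mL ÷ 96900 µg/mL = 0.71 mL
magnesium sulfate: V = C2·V2/C1 = 3.41 mM × 670 mL ÷ 104 mM = 21.97 mL
HEPES: 14.7 g/L × 0.67 L = 9.85 g
L-arabinose: C1V1 = C2V2 → 0.406% ÷ 18.2% × 670 mL = 14.95 mL

ampicillin 0.71 mL; magnesium sulfate 21.97 mL; HEPES 9.85 g; L-arabinose 14.95 mL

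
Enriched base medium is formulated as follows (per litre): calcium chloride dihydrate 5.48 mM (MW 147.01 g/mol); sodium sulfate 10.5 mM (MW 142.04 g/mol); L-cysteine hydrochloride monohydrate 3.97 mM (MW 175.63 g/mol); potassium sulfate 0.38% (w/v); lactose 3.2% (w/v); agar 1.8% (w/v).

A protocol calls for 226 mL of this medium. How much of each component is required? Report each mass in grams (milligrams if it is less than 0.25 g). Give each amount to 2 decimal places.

Target volume = 226 mL = 0.226 L.
calcium chloride dihydrate: 5.48 mmol/L × 147.01 mg/mmol × 0.226 L = 182.07 mg
sodium sulfate: 10.5 mmol/L × 142.04 g/mol × 0.226 L ÷ 1000 = 0.34 g
L-cysteine hydrochloride monohydrate: 3.97 mmol/L × 175.63 mg/mmol × 0.226 L = 157.58 mg
potassium sulfate: 0.38 g per 100 mL × 226 mL ÷ 100 = 0.86 g
lactose: 3.2 g per 100 mL × 226 mL ÷ 100 = 7.23 g
agar: 1.8 g per 100 mL × 226 mL ÷ 100 = 4.07 g

calcium chloride dihydrate 182.07 mg; sodium sulfate 0.34 g; L-cysteine hydrochloride monohydrate 157.58 mg; potassium sulfate 0.86 g; lactose 7.23 g; agar 4.07 g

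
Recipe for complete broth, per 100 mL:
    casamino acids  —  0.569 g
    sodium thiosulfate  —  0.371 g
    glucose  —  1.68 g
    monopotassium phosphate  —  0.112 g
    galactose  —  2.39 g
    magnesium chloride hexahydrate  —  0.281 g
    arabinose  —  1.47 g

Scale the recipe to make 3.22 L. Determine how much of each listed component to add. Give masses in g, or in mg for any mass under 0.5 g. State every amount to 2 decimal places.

Ratio of target to recipe volume: 3220 / 100 = 32.2.
casamino acids: 0.569 g × (3220 mL / 100 mL) = 18.32 g
sodium thiosulfate: 0.371 g × (3220 mL / 100 mL) = 11.95 g
glucose: 1.68 g × (3220 mL / 100 mL) = 54.10 g
monopotassium phosphate: 0.112 g × (3220 mL / 100 mL) = 3.61 g
galactose: 2.39 g × (3220 mL / 100 mL) = 76.96 g
magnesium chloride hexahydrate: 0.281 g × (3220 mL / 100 mL) = 9.05 g
arabinose: 1.47 g × (3220 mL / 100 mL) = 47.33 g

casamino acids 18.32 g; sodium thiosulfate 11.95 g; glucose 54.10 g; monopotassium phosphate 3.61 g; galactose 76.96 g; magnesium chloride hexahydrate 9.05 g; arabinose 47.33 g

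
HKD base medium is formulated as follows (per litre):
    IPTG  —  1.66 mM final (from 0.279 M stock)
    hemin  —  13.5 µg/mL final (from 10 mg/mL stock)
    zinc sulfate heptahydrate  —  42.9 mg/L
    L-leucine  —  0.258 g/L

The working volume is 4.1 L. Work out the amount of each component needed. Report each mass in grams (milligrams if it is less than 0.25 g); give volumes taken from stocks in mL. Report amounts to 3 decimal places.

Working volume: 4.1 L.
IPTG: V = C2·V2/C1 = 1.66 mM × 4100 mL ÷ 279 mM = 24.394 mL
hemin: V = C2·V2/C1 = 13.5 µg/mL × 4100 mL ÷ 10000 µg/mL = 5.535 mL
zinc sulfate heptahydrate: 42.9 mg/L × 4.1 L = 175.890 mg
L-leucine: 0.258 g/L × 4.1 L = 1.058 g

IPTG 24.394 mL; hemin 5.535 mL; zinc sulfate heptahydrate 175.890 mg; L-leucine 1.058 g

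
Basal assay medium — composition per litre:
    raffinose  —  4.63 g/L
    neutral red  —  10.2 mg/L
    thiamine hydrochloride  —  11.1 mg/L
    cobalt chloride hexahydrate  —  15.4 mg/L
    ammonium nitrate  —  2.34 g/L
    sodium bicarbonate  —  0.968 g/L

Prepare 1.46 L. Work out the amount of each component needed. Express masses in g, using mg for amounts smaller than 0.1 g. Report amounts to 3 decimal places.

raffinose 6.760 g; neutral red 14.892 mg; thiamine hydrochloride 16.206 mg; cobalt chloride hexahydrate 22.484 mg; ammonium nitrate 3.416 g; sodium bicarbonate 1.413 g

Scale factor relative to 1 L: 1.46.
raffinose: 4.63 g/L × 1.46 L = 6.760 g
neutral red: 10.2 mg/L × 1.46 L = 14.892 mg
thiamine hydrochloride: 11.1 mg/L × 1.46 L = 16.206 mg
cobalt chloride hexahydrate: 15.4 mg/L × 1.46 L = 22.484 mg
ammonium nitrate: 2.34 g/L × 1.46 L = 3.416 g
sodium bicarbonate: 0.968 g/L × 1.46 L = 1.413 g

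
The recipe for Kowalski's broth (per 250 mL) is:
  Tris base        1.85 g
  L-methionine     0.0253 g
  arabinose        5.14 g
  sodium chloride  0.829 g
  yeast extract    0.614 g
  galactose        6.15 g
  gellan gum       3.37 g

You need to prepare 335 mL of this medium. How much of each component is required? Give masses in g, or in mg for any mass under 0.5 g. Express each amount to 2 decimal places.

Tris base 2.48 g; L-methionine 33.90 mg; arabinose 6.89 g; sodium chloride 1.11 g; yeast extract 0.82 g; galactose 8.24 g; gellan gum 4.52 g

Ratio of target to recipe volume: 335 / 250 = 1.34.
Tris base: 1.85 g × (335 mL / 250 mL) = 2.48 g
L-methionine: 0.0253 g × (335 mL / 250 mL) = 0.033902 g = 33.90 mg
arabinose: 5.14 g × (335 mL / 250 mL) = 6.89 g
sodium chloride: 0.829 g × (335 mL / 250 mL) = 1.11 g
yeast extract: 0.614 g × (335 mL / 250 mL) = 0.82 g
galactose: 6.15 g × (335 mL / 250 mL) = 8.24 g
gellan gum: 3.37 g × (335 mL / 250 mL) = 4.52 g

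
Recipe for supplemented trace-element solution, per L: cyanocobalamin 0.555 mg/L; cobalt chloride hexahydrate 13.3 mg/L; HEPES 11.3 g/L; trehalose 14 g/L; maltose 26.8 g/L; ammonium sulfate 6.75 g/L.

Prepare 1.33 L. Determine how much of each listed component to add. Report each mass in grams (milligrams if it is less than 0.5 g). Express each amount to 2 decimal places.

cyanocobalamin 0.74 mg; cobalt chloride hexahydrate 17.69 mg; HEPES 15.03 g; trehalose 18.62 g; maltose 35.64 g; ammonium sulfate 8.98 g

Scale factor relative to 1 L: 1.33.
cyanocobalamin: 0.555 mg/L × 1.33 L = 0.74 mg
cobalt chloride hexahydrate: 13.3 mg/L × 1.33 L = 17.69 mg
HEPES: 11.3 g/L × 1.33 L = 15.03 g
trehalose: 14 g/L × 1.33 L = 18.62 g
maltose: 26.8 g/L × 1.33 L = 35.64 g
ammonium sulfate: 6.75 g/L × 1.33 L = 8.98 g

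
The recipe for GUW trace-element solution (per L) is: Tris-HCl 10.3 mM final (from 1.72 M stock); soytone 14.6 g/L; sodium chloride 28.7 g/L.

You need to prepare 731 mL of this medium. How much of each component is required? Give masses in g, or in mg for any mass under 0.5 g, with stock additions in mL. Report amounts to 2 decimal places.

Tris-HCl 4.38 mL; soytone 10.67 g; sodium chloride 20.98 g

Working volume: 731 mL = 0.731 L.
Tris-HCl: C1V1 = C2V2 → 10.3 mM × 731 mL ÷ 1720 mM = 4.38 mL
soytone: 14.6 g/L × 0.731 L = 10.67 g
sodium chloride: 28.7 g/L × 0.731 L = 20.98 g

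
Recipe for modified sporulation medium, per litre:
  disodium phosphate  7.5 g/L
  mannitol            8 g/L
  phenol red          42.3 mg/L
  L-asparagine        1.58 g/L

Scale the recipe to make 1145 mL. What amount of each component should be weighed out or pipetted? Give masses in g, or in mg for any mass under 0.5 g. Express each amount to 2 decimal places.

Target volume = 1145 mL = 1.145 L.
disodium phosphate: 7.5 g/L × 1.145 L = 8.59 g
mannitol: 8 g/L × 1.145 L = 9.16 g
phenol red: 42.3 mg/L × 1.145 L = 48.43 mg
L-asparagine: 1.58 g/L × 1.145 L = 1.81 g

disodium phosphate 8.59 g; mannitol 9.16 g; phenol red 48.43 mg; L-asparagine 1.81 g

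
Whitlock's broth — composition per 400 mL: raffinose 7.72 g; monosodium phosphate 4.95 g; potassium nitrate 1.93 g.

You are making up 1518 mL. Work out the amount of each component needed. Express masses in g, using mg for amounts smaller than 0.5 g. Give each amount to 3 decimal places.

Ratio of target to recipe volume: 1518 / 400 = 3.795.
raffinose: 7.72 g × (1518 mL / 400 mL) = 29.297 g
monosodium phosphate: 4.95 g × (1518 mL / 400 mL) = 18.785 g
potassium nitrate: 1.93 g × (1518 mL / 400 mL) = 7.324 g

raffinose 29.297 g; monosodium phosphate 18.785 g; potassium nitrate 7.324 g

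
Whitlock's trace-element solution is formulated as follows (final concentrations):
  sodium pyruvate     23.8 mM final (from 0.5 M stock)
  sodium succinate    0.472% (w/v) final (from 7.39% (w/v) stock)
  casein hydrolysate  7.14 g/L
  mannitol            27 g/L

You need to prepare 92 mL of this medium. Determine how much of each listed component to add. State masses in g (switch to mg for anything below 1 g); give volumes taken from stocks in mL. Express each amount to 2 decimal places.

sodium pyruvate 4.38 mL; sodium succinate 5.88 mL; casein hydrolysate 656.88 mg; mannitol 2.48 g

Target volume = 92 mL = 0.092 L.
sodium pyruvate: C1V1 = C2V2 → 23.8 mM × 92 mL ÷ 500 mM = 4.38 mL
sodium succinate: dilute stock: 0.472% ÷ 7.39% × 92 mL = 5.88 mL
casein hydrolysate: 7.14 g/L × 0.092 L = 0.65688 g = 656.88 mg
mannitol: 27 g/L × 0.092 L = 2.48 g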